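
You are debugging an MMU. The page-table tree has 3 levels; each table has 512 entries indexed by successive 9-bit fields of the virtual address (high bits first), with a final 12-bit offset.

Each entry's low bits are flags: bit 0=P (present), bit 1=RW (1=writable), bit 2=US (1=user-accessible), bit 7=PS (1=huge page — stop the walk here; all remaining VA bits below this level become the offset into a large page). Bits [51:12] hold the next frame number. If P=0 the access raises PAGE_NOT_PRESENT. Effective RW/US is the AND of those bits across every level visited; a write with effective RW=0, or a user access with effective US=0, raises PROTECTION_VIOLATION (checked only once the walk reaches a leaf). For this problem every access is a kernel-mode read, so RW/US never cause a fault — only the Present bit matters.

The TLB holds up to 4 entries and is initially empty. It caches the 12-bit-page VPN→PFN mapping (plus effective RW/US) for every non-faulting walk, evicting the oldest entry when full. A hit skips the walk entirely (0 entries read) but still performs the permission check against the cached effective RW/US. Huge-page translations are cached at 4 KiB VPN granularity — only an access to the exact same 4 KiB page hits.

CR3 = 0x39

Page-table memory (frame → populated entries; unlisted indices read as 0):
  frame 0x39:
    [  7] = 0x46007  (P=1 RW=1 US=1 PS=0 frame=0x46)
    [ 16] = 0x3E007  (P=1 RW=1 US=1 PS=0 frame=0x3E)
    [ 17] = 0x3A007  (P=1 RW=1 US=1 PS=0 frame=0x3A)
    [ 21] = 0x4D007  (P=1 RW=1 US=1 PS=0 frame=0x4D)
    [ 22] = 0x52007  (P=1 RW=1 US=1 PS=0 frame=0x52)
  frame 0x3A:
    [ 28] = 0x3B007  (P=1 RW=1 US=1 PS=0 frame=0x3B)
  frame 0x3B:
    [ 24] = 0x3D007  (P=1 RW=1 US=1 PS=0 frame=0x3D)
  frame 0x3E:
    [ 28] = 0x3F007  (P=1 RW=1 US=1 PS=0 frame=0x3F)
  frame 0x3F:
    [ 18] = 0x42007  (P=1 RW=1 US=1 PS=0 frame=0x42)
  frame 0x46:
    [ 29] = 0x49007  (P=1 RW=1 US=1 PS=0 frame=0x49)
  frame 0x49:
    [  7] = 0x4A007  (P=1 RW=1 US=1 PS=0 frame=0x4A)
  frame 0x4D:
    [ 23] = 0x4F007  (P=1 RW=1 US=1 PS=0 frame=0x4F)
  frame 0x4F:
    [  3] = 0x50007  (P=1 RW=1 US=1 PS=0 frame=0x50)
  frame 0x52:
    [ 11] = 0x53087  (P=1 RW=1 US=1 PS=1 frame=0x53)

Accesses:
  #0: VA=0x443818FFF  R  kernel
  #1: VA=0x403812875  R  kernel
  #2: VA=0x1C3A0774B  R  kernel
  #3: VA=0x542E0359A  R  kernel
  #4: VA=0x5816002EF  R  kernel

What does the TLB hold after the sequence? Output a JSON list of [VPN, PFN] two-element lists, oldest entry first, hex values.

Walk each access:
#0 VA=0x443818FFF (r,kernel):
  L0: frame=0x39 idx=17 entry=0x3A007 [P=1 RW=1 US=1 PS=0]
  L1: frame=0x3A idx=28 entry=0x3B007 [P=1 RW=1 US=1 PS=0]
  L2: frame=0x3B idx=24 entry=0x3D007 [P=1 RW=1 US=1 PS=0]
  ⇒ phys 0x3DFFF  [3 reads]
#1 VA=0x403812875 (r,kernel):
  L0: frame=0x39 idx=16 entry=0x3E007 [P=1 RW=1 US=1 PS=0]
  L1: frame=0x3E idx=28 entry=0x3F007 [P=1 RW=1 US=1 PS=0]
  L2: frame=0x3F idx=18 entry=0x42007 [P=1 RW=1 US=1 PS=0]
  ⇒ phys 0x42875  [3 reads]
#2 VA=0x1C3A0774B (r,kernel):
  L0: frame=0x39 idx=7 entry=0x46007 [P=1 RW=1 US=1 PS=0]
  L1: frame=0x46 idx=29 entry=0x49007 [P=1 RW=1 US=1 PS=0]
  L2: frame=0x49 idx=7 entry=0x4A007 [P=1 RW=1 US=1 PS=0]
  ⇒ phys 0x4A74B  [3 reads]
#3 VA=0x542E0359A (r,kernel):
  L0: frame=0x39 idx=21 entry=0x4D007 [P=1 RW=1 US=1 PS=0]
  L1: frame=0x4D idx=23 entry=0x4F007 [P=1 RW=1 US=1 PS=0]
  L2: frame=0x4F idx=3 entry=0x50007 [P=1 RW=1 US=1 PS=0]
  ⇒ phys 0x5059A  [3 reads]
#4 VA=0x5816002EF (r,kernel):
  L0: frame=0x39 idx=22 entry=0x52007 [P=1 RW=1 US=1 PS=0]
  L1: frame=0x52 idx=11 entry=0x53087 [P=1 RW=1 US=1 PS=1]
  ⇒ phys 0x532EF (huge @L1)  [2 reads]

TLB: [["0x403812", "0x42"], ["0x1C3A07", "0x4A"], ["0x542E03", "0x50"], ["0x581600", "0x53"]]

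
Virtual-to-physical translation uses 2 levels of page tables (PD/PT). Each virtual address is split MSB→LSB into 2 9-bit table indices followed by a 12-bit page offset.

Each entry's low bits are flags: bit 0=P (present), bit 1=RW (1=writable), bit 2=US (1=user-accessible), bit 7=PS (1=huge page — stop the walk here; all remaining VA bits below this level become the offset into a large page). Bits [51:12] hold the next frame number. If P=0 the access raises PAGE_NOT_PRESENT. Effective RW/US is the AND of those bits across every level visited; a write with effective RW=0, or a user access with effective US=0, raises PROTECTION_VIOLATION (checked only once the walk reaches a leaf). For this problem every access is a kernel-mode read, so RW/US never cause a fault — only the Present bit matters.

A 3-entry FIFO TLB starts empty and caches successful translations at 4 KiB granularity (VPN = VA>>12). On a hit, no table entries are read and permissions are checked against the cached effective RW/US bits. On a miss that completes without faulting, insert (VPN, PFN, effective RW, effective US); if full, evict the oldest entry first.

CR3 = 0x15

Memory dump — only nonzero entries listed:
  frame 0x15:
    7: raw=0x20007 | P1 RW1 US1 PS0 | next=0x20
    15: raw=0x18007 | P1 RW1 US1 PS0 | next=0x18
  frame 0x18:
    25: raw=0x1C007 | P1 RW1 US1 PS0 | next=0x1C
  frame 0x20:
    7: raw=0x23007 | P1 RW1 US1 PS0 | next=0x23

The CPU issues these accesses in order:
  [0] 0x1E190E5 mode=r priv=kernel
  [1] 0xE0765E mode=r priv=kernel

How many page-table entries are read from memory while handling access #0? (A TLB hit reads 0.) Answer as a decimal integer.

Walk each access:
#0 VA=0x1E190E5 (r,kernel):
  L0 @0x15[15] → 0x18007  P=1,RW=1,US=1,PS=0
  L1 @0x18[25] → 0x1C007  P=1,RW=1,US=1,PS=0
  → PA=0x1C0E5  (2 entries read)
#1 VA=0xE0765E (r,kernel):
  L0 @0x15[7] → 0x20007  P=1,RW=1,US=1,PS=0
  L1 @0x20[7] → 0x23007  P=1,RW=1,US=1,PS=0
  → PA=0x2365E  (2 entries read)

Entries read for #0: 2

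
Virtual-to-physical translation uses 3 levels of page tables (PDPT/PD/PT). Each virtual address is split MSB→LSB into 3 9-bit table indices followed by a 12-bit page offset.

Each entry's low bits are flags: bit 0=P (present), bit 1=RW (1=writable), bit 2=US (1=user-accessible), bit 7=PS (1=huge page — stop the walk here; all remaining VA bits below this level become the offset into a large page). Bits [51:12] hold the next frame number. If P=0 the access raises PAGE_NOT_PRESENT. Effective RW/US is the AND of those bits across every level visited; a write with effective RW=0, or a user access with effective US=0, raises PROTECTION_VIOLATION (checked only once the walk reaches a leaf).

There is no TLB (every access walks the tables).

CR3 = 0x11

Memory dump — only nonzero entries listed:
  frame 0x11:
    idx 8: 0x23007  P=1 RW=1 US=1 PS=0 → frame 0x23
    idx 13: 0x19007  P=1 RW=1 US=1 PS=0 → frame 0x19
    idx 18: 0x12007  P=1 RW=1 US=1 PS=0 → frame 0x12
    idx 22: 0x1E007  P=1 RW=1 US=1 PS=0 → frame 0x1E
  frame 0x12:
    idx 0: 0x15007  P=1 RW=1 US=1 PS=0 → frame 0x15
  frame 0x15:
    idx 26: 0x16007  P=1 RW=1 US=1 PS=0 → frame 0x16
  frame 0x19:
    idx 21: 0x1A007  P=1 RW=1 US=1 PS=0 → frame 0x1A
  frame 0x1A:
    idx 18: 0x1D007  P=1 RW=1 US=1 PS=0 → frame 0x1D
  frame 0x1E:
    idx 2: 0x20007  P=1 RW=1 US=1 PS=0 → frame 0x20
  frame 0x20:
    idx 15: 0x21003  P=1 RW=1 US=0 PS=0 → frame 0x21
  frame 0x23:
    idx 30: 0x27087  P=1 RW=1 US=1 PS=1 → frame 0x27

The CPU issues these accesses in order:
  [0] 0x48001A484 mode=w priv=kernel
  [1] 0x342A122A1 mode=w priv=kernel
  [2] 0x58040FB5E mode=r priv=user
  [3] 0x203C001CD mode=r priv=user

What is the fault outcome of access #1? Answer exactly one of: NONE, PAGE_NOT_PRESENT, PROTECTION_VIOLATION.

Trace:
#0 VA=0x48001A484 (w,kernel):
  L0: frame=0x11 idx=18 entry=0x12007 [P=1 RW=1 US=1 PS=0]
  L1: frame=0x12 idx=0 entry=0x15007 [P=1 RW=1 US=1 PS=0]
  L2: frame=0x15 idx=26 entry=0x16007 [P=1 RW=1 US=1 PS=0]
  ✓ 0x16484  — 3 lookups
#1 VA=0x342A122A1 (w,kernel):
  L0: frame=0x11 idx=13 entry=0x19007 [P=1 RW=1 US=1 PS=0]
  L1: frame=0x19 idx=21 entry=0x1A007 [P=1 RW=1 US=1 PS=0]
  L2: frame=0x1A idx=18 entry=0x1D007 [P=1 RW=1 US=1 PS=0]
  ✓ 0x1D2A1  — 3 lookups
#2 VA=0x58040FB5E (r,user):
  L0: frame=0x11 idx=22 entry=0x1E007 [P=1 RW=1 US=1 PS=0]
  L1: frame=0x1E idx=2 entry=0x20007 [P=1 RW=1 US=1 PS=0]
  L2: frame=0x20 idx=15 entry=0x21003 [P=1 RW=1 US=0 PS=0]
  ✗ PROTECTION_VIOLATION  [3 reads]
#3 VA=0x203C001CD (r,user):
  L0: frame=0x11 idx=8 entry=0x23007 [P=1 RW=1 US=1 PS=0]
  L1: frame=0x23 idx=30 entry=0x27087 [P=1 RW=1 US=1 PS=1]
  ✓ 0x271CD (huge @L1)  — 2 lookups

Access #1 fault: NONE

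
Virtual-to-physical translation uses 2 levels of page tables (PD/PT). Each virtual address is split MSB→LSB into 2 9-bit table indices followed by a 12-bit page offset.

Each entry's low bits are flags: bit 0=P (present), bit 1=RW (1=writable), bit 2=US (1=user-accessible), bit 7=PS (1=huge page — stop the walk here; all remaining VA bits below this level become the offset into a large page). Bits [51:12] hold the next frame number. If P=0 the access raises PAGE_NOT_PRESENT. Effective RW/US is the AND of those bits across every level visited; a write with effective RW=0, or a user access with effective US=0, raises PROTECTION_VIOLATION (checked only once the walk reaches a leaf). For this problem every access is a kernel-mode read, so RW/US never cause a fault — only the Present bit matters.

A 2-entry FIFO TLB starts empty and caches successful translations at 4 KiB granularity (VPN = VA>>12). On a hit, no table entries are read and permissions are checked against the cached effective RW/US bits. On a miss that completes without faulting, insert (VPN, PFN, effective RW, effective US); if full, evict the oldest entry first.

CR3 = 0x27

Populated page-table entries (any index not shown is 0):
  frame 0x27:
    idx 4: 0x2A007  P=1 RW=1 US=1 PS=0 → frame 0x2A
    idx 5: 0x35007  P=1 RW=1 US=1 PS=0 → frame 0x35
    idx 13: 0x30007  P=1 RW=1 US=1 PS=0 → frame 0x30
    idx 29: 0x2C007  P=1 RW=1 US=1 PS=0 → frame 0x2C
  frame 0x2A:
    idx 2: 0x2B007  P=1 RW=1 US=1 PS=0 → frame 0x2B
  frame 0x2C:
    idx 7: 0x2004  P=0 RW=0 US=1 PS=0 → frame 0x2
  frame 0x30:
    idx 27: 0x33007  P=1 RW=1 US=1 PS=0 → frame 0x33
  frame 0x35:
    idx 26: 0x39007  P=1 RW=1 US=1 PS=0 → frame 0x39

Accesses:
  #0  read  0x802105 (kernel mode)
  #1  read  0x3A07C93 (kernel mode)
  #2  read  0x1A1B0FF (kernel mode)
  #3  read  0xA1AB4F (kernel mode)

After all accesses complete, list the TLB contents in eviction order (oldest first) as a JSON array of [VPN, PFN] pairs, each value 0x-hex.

Per-access translation:
#0 VA=0x802105 (r,kernel):
  L0: frame=0x27 idx=4 entry=0x2A007 [P=1 RW=1 US=1 PS=0]
  L1: frame=0x2A idx=2 entry=0x2B007 [P=1 RW=1 US=1 PS=0]
  → PA=0x2B105  (2 entries read)
#1 VA=0x3A07C93 (r,kernel):
  L0: frame=0x27 idx=29 entry=0x2C007 [P=1 RW=1 US=1 PS=0]
  L1: frame=0x2C idx=7 entry=0x2004 [P=0 RW=0 US=1 PS=0]
  → PAGE_NOT_PRESENT  (2 entries read)
#2 VA=0x1A1B0FF (r,kernel):
  L0: frame=0x27 idx=13 entry=0x30007 [P=1 RW=1 US=1 PS=0]
  L1: frame=0x30 idx=27 entry=0x33007 [P=1 RW=1 US=1 PS=0]
  → PA=0x330FF  (2 entries read)
#3 VA=0xA1AB4F (r,kernel):
  L0: frame=0x27 idx=5 entry=0x35007 [P=1 RW=1 US=1 PS=0]
  L1: frame=0x35 idx=26 entry=0x39007 [P=1 RW=1 US=1 PS=0]
  → PA=0x39B4F  (2 entries read)

TLB: [["0x1A1B", "0x33"], ["0xA1A", "0x39"]]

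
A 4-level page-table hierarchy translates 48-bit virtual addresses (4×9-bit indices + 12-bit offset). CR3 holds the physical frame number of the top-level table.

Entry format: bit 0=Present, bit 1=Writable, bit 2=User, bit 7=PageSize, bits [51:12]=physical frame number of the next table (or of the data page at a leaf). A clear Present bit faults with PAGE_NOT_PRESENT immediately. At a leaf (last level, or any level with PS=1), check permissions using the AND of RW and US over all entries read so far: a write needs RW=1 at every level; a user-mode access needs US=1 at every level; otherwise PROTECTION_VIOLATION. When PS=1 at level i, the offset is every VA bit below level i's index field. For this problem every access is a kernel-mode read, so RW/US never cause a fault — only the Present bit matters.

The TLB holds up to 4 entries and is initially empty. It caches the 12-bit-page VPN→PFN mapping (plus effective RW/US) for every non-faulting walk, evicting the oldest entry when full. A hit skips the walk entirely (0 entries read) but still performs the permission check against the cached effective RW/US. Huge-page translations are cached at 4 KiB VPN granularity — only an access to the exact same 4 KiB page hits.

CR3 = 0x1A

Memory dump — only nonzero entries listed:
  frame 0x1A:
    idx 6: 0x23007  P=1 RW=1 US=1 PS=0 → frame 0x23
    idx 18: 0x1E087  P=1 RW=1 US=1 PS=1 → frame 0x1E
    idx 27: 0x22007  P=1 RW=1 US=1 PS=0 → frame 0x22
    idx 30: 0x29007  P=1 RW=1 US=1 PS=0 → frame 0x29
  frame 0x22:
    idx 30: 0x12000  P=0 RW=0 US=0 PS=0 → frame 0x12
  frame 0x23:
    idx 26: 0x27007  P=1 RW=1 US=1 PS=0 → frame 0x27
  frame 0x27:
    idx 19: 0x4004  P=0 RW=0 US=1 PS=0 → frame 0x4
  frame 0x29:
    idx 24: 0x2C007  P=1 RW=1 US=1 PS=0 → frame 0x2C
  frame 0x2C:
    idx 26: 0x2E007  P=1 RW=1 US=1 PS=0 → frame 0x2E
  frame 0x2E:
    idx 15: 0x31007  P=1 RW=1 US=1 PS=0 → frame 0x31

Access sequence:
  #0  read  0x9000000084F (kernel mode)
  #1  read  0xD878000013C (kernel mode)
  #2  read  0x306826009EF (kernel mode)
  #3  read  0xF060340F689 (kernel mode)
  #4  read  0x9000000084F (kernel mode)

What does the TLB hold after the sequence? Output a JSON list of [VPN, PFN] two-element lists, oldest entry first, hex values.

Trace:
#0 VA=0x9000000084F (r,kernel):
  L0: frame=0x1A idx=18 entry=0x1E087 [P=1 RW=1 US=1 PS=1]
  ✓ 0x1E84F (huge @L0)  — 1 lookups
#1 VA=0xD878000013C (r,kernel):
  L0: frame=0x1A idx=27 entry=0x22007 [P=1 RW=1 US=1 PS=0]
  L1: frame=0x22 idx=30 entry=0x12000 [P=0 RW=0 US=0 PS=0]
  ✗ PAGE_NOT_PRESENT  [2 reads]
#2 VA=0x306826009EF (r,kernel):
  L0: frame=0x1A idx=6 entry=0x23007 [P=1 RW=1 US=1 PS=0]
  L1: frame=0x23 idx=26 entry=0x27007 [P=1 RW=1 US=1 PS=0]
  L2: frame=0x27 idx=19 entry=0x4004 [P=0 RW=0 US=1 PS=0]
  ✗ PAGE_NOT_PRESENT  [3 reads]
#3 VA=0xF060340F689 (r,kernel):
  L0: frame=0x1A idx=30 entry=0x29007 [P=1 RW=1 US=1 PS=0]
  L1: frame=0x29 idx=24 entry=0x2C007 [P=1 RW=1 US=1 PS=0]
  L2: frame=0x2C idx=26 entry=0x2E007 [P=1 RW=1 US=1 PS=0]
  L3: frame=0x2E idx=15 entry=0x31007 [P=1 RW=1 US=1 PS=0]
  ✓ 0x31689  — 4 lookups
#4 VA=0x9000000084F (r,kernel):
  TLB hit vpn=0x90000000 → PA=0x1E84F

TLB: [["0x90000000", "0x1E"], ["0xF060340F", "0x31"]]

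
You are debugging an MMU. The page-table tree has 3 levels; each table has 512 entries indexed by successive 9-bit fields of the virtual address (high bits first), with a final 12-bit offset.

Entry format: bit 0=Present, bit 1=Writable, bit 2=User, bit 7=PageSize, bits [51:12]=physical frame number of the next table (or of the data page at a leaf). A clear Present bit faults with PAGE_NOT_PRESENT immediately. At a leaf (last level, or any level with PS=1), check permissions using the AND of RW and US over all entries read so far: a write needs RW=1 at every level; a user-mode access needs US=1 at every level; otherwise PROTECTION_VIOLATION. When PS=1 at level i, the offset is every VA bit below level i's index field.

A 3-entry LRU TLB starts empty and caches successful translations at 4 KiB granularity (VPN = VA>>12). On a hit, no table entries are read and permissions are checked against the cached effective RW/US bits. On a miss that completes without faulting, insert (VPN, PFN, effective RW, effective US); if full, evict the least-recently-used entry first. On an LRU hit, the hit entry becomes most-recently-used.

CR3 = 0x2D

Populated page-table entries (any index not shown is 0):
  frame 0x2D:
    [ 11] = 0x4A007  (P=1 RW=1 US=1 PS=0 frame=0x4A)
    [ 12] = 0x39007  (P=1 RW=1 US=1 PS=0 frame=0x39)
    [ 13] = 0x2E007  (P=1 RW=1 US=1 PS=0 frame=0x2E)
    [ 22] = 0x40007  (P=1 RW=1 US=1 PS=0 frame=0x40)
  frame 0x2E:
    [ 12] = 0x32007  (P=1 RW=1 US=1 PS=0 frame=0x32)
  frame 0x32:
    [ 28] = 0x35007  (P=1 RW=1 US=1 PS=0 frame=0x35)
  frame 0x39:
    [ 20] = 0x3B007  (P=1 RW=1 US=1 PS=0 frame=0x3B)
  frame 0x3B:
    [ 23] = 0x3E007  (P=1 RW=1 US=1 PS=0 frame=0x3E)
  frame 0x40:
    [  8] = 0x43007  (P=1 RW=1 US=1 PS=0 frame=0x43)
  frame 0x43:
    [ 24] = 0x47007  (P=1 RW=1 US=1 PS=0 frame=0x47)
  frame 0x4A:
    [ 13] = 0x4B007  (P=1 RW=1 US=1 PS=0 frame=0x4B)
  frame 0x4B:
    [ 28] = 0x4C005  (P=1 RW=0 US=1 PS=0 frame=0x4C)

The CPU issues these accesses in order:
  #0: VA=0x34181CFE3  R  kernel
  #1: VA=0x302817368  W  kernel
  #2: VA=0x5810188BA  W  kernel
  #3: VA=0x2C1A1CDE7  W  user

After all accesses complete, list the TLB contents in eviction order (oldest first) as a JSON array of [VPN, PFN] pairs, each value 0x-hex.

Per-access translation:
#0 VA=0x34181CFE3 (r,kernel):
  L0: frame=0x2D idx=13 entry=0x2E007 [P=1 RW=1 US=1 PS=0]
  L1: frame=0x2E idx=12 entry=0x32007 [P=1 RW=1 US=1 PS=0]
  L2: frame=0x32 idx=28 entry=0x35007 [P=1 RW=1 US=1 PS=0]
  ✓ 0x35FE3  — 3 lookups
#1 VA=0x302817368 (w,kernel):
  L0: frame=0x2D idx=12 entry=0x39007 [P=1 RW=1 US=1 PS=0]
  L1: frame=0x39 idx=20 entry=0x3B007 [P=1 RW=1 US=1 PS=0]
  L2: frame=0x3B idx=23 entry=0x3E007 [P=1 RW=1 US=1 PS=0]
  ✓ 0x3E368  — 3 lookups
#2 VA=0x5810188BA (w,kernel):
  L0: frame=0x2D idx=22 entry=0x40007 [P=1 RW=1 US=1 PS=0]
  L1: frame=0x40 idx=8 entry=0x43007 [P=1 RW=1 US=1 PS=0]
  L2: frame=0x43 idx=24 entry=0x47007 [P=1 RW=1 US=1 PS=0]
  ✓ 0x478BA  — 3 lookups
#3 VA=0x2C1A1CDE7 (w,user):
  L0: frame=0x2D idx=11 entry=0x4A007 [P=1 RW=1 US=1 PS=0]
  L1: frame=0x4A idx=13 entry=0x4B007 [P=1 RW=1 US=1 PS=0]
  L2: frame=0x4B idx=28 entry=0x4C005 [P=1 RW=0 US=1 PS=0]
  ✗ PROTECTION_VIOLATION  [3 reads]

TLB: [["0x34181C", "0x35"], ["0x302817", "0x3E"], ["0x581018", "0x47"]]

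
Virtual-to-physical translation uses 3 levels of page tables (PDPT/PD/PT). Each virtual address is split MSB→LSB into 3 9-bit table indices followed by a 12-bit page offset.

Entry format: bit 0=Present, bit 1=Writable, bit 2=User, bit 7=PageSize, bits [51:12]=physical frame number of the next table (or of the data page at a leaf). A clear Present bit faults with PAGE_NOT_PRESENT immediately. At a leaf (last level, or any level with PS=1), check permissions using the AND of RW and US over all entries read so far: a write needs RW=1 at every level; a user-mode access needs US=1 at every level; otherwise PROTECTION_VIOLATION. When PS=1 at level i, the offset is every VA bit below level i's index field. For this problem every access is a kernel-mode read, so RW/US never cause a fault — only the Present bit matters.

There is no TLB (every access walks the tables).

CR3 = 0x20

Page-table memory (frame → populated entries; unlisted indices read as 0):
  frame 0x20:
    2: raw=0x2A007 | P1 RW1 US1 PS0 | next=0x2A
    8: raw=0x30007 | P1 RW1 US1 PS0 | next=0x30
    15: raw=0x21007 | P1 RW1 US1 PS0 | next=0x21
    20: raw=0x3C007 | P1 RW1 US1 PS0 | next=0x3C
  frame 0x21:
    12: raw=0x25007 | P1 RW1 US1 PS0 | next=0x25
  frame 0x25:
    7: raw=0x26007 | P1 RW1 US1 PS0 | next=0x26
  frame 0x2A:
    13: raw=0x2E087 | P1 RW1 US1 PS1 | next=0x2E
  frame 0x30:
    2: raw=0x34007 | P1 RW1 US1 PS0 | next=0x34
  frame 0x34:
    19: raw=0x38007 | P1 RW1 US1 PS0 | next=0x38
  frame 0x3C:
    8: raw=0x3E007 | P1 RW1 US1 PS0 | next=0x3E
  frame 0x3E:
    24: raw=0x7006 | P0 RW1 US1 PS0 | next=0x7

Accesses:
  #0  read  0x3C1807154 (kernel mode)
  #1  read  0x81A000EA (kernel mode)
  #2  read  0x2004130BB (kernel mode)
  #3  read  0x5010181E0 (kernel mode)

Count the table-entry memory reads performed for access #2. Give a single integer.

Walk each access:
#0 VA=0x3C1807154 (r,kernel):
  [0] read 0x20 idx=15: raw=0x21007 flags P=1 W=1 U=1 S=0
  [1] read 0x21 idx=12: raw=0x25007 flags P=1 W=1 U=1 S=0
  [2] read 0x25 idx=7: raw=0x26007 flags P=1 W=1 U=1 S=0
  → PA=0x26154  (3 entries read)
#1 VA=0x81A000EA (r,kernel):
  [0] read 0x20 idx=2: raw=0x2A007 flags P=1 W=1 U=1 S=0
  [1] read 0x2A idx=13: raw=0x2E087 flags P=1 W=1 U=1 S=1
  → PA=0x2E0EA (huge @L1)  (2 entries read)
#2 VA=0x2004130BB (r,kernel):
  [0] read 0x20 idx=8: raw=0x30007 flags P=1 W=1 U=1 S=0
  [1] read 0x30 idx=2: raw=0x34007 flags P=1 W=1 U=1 S=0
  [2] read 0x34 idx=19: raw=0x38007 flags P=1 W=1 U=1 S=0
  → PA=0x380BB  (3 entries read)
#3 VA=0x5010181E0 (r,kernel):
  [0] read 0x20 idx=20: raw=0x3C007 flags P=1 W=1 U=1 S=0
  [1] read 0x3C idx=8: raw=0x3E007 flags P=1 W=1 U=1 S=0
  [2] read 0x3E idx=24: raw=0x7006 flags P=0 W=1 U=1 S=0
  → PAGE_NOT_PRESENT  (3 entries read)

Entries read for #2: 3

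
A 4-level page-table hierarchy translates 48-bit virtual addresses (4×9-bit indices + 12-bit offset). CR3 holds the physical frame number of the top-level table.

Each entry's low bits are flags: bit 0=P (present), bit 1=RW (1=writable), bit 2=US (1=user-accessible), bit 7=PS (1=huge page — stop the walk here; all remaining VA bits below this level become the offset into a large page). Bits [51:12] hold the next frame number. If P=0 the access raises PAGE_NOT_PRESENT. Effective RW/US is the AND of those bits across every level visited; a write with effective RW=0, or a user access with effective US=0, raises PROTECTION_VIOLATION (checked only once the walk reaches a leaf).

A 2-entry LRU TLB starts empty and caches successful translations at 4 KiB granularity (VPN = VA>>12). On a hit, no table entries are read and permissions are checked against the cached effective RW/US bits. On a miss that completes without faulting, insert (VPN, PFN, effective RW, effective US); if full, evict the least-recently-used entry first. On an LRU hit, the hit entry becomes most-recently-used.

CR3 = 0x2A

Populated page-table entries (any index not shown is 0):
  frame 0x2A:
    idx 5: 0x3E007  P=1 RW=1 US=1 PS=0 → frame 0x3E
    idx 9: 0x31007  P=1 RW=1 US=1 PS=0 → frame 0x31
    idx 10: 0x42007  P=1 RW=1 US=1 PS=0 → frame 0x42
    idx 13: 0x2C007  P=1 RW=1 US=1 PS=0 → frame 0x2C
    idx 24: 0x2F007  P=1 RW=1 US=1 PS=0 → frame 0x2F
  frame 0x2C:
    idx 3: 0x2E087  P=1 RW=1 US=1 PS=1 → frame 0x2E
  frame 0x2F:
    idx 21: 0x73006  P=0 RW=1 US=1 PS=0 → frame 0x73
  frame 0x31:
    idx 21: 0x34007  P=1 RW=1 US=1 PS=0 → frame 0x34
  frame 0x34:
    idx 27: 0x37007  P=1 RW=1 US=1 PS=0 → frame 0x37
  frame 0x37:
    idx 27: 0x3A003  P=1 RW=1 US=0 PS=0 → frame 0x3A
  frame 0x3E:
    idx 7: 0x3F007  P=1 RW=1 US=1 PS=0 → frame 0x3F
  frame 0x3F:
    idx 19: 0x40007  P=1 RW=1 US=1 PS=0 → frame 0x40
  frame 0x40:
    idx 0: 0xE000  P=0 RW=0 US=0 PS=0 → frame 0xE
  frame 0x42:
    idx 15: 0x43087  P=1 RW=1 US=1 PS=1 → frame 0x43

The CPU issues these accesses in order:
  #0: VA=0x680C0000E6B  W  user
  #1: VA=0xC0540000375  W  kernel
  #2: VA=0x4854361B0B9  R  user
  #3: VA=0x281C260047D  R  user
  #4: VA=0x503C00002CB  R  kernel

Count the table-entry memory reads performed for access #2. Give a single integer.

Trace:
#0 VA=0x680C0000E6B (w,user):
  L0: frame=0x2A idx=13 entry=0x2C007 [P=1 RW=1 US=1 PS=0]
  L1: frame=0x2C idx=3 entry=0x2E087 [P=1 RW=1 US=1 PS=1]
  → PA=0x2EE6B (huge @L1)  (2 entries read)
#1 VA=0xC0540000375 (w,kernel):
  L0: frame=0x2A idx=24 entry=0x2F007 [P=1 RW=1 US=1 PS=0]
  L1: frame=0x2F idx=21 entry=0x73006 [P=0 RW=1 US=1 PS=0]
  → PAGE_NOT_PRESENT  (2 entries read)
#2 VA=0x4854361B0B9 (r,user):
  L0: frame=0x2A idx=9 entry=0x31007 [P=1 RW=1 US=1 PS=0]
  L1: frame=0x31 idx=21 entry=0x34007 [P=1 RW=1 US=1 PS=0]
  L2: frame=0x34 idx=27 entry=0x37007 [P=1 RW=1 US=1 PS=0]
  L3: frame=0x37 idx=27 entry=0x3A003 [P=1 RW=1 US=0 PS=0]
  → PROTECTION_VIOLATION  (4 entries read)
#3 VA=0x281C260047D (r,user):
  L0: frame=0x2A idx=5 entry=0x3E007 [P=1 RW=1 US=1 PS=0]
  L1: frame=0x3E idx=7 entry=0x3F007 [P=1 RW=1 US=1 PS=0]
  L2: frame=0x3F idx=19 entry=0x40007 [P=1 RW=1 US=1 PS=0]
  L3: frame=0x40 idx=0 entry=0xE000 [P=0 RW=0 US=0 PS=0]
  → PAGE_NOT_PRESENT  (4 entries read)
#4 VA=0x503C00002CB (r,kernel):
  L0: frame=0x2A idx=10 entry=0x42007 [P=1 RW=1 US=1 PS=0]
  L1: frame=0x42 idx=15 entry=0x43087 [P=1 RW=1 US=1 PS=1]
  → PA=0x432CB (huge @L1)  (2 entries read)

Entries read for #2: 4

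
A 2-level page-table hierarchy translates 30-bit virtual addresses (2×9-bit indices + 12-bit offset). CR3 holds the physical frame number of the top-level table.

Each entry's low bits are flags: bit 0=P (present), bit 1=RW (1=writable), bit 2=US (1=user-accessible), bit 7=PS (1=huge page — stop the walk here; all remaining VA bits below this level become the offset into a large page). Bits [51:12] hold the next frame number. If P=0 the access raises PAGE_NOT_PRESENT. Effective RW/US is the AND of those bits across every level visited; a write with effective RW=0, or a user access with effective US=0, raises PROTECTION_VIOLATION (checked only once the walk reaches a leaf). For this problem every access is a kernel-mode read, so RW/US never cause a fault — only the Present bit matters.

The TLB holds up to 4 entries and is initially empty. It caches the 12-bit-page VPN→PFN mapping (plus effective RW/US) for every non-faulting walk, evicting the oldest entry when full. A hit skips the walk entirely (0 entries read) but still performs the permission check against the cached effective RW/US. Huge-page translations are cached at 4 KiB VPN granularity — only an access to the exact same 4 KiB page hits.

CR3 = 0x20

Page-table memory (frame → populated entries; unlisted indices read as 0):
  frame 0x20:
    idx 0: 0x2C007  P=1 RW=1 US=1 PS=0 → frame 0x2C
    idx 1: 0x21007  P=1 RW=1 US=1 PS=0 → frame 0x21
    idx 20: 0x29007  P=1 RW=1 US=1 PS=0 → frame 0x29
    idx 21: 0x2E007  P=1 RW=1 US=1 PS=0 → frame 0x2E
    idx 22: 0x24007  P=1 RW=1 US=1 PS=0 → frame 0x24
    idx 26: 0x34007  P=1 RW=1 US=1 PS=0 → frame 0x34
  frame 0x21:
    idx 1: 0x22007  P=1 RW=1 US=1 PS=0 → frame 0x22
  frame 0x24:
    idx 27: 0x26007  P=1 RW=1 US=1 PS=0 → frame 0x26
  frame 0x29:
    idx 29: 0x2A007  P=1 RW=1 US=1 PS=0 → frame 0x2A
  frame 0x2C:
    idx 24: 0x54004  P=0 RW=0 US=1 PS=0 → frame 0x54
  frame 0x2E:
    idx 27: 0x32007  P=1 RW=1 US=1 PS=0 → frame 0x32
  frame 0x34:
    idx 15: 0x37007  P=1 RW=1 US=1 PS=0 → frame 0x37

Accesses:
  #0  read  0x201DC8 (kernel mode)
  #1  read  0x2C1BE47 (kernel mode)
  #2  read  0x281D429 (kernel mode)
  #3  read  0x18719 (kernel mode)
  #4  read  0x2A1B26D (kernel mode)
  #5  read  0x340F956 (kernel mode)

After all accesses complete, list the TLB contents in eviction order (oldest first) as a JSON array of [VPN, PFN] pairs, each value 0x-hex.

Per-access translation:
#0 VA=0x201DC8 (r,kernel):
  lvl0: tbl 0x20, slot 1 ⇒ 0x21007 (P1/RW1/US1/PS0)
  lvl1: tbl 0x21, slot 1 ⇒ 0x22007 (P1/RW1/US1/PS0)
  → PA=0x22DC8  (2 entries read)
#1 VA=0x2C1BE47 (r,kernel):
  lvl0: tbl 0x20, slot 22 ⇒ 0x24007 (P1/RW1/US1/PS0)
  lvl1: tbl 0x24, slot 27 ⇒ 0x26007 (P1/RW1/US1/PS0)
  → PA=0x26E47  (2 entries read)
#2 VA=0x281D429 (r,kernel):
  lvl0: tbl 0x20, slot 20 ⇒ 0x29007 (P1/RW1/US1/PS0)
  lvl1: tbl 0x29, slot 29 ⇒ 0x2A007 (P1/RW1/US1/PS0)
  → PA=0x2A429  (2 entries read)
#3 VA=0x18719 (r,kernel):
  lvl0: tbl 0x20, slot 0 ⇒ 0x2C007 (P1/RW1/US1/PS0)
  lvl1: tbl 0x2C, slot 24 ⇒ 0x54004 (P0/RW0/US1/PS0)
  ⇒ fault: PAGE_NOT_PRESENT  — 2 lookups
#4 VA=0x2A1B26D (r,kernel):
  lvl0: tbl 0x20, slot 21 ⇒ 0x2E007 (P1/RW1/US1/PS0)
  lvl1: tbl 0x2E, slot 27 ⇒ 0x32007 (P1/RW1/US1/PS0)
  → PA=0x3226D  (2 entries read)
#5 VA=0x340F956 (r,kernel):
  lvl0: tbl 0x20, slot 26 ⇒ 0x34007 (P1/RW1/US1/PS0)
  lvl1: tbl 0x34, slot 15 ⇒ 0x37007 (P1/RW1/US1/PS0)
  → PA=0x37956  (2 entries read)

TLB: [["0x2C1B", "0x26"], ["0x281D", "0x2A"], ["0x2A1B", "0x32"], ["0x340F", "0x37"]]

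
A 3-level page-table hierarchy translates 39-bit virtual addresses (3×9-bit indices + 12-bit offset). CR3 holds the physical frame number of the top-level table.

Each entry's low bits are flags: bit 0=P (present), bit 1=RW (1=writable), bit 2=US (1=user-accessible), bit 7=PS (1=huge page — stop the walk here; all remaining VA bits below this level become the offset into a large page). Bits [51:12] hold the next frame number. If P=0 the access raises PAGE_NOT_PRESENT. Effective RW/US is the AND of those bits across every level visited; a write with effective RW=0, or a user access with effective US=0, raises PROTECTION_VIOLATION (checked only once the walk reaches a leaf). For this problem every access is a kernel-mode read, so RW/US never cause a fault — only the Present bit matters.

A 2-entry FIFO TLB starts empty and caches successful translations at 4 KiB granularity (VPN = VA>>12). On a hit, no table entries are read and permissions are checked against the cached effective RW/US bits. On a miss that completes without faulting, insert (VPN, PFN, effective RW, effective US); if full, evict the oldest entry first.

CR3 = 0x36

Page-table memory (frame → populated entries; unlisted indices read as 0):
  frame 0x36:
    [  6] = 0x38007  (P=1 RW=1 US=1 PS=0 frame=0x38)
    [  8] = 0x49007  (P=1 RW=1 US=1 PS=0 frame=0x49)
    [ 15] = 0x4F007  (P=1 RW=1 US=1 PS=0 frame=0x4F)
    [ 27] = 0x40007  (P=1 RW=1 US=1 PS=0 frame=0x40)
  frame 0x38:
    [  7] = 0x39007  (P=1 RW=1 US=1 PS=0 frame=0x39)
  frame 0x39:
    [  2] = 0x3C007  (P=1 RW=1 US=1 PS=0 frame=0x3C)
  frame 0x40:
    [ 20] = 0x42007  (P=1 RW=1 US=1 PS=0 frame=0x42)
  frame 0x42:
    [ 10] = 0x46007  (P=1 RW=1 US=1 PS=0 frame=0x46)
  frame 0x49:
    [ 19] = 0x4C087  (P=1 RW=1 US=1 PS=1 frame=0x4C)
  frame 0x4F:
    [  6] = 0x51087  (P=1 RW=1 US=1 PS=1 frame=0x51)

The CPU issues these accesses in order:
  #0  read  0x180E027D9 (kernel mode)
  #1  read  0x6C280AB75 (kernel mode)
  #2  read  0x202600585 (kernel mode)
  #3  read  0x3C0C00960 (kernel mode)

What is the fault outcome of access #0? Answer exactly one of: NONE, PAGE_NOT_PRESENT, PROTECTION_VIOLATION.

Walk each access:
#0 VA=0x180E027D9 (r,kernel):
  lvl0: tbl 0x36, slot 6 ⇒ 0x38007 (P1/RW1/US1/PS0)
  lvl1: tbl 0x38, slot 7 ⇒ 0x39007 (P1/RW1/US1/PS0)
  lvl2: tbl 0x39, slot 2 ⇒ 0x3C007 (P1/RW1/US1/PS0)
  → PA=0x3C7D9  (3 entries read)
#1 VA=0x6C280AB75 (r,kernel):
  lvl0: tbl 0x36, slot 27 ⇒ 0x40007 (P1/RW1/US1/PS0)
  lvl1: tbl 0x40, slot 20 ⇒ 0x42007 (P1/RW1/US1/PS0)
  lvl2: tbl 0x42, slot 10 ⇒ 0x46007 (P1/RW1/US1/PS0)
  → PA=0x46B75  (3 entries read)
#2 VA=0x202600585 (r,kernel):
  lvl0: tbl 0x36, slot 8 ⇒ 0x49007 (P1/RW1/US1/PS0)
  lvl1: tbl 0x49, slot 19 ⇒ 0x4C087 (P1/RW1/US1/PS1)
  → PA=0x4C585 (huge @L1)  (2 entries read)
#3 VA=0x3C0C00960 (r,kernel):
  lvl0: tbl 0x36, slot 15 ⇒ 0x4F007 (P1/RW1/US1/PS0)
  lvl1: tbl 0x4F, slot 6 ⇒ 0x51087 (P1/RW1/US1/PS1)
  → PA=0x51960 (huge @L1)  (2 entries read)

Access #0 fault: NONE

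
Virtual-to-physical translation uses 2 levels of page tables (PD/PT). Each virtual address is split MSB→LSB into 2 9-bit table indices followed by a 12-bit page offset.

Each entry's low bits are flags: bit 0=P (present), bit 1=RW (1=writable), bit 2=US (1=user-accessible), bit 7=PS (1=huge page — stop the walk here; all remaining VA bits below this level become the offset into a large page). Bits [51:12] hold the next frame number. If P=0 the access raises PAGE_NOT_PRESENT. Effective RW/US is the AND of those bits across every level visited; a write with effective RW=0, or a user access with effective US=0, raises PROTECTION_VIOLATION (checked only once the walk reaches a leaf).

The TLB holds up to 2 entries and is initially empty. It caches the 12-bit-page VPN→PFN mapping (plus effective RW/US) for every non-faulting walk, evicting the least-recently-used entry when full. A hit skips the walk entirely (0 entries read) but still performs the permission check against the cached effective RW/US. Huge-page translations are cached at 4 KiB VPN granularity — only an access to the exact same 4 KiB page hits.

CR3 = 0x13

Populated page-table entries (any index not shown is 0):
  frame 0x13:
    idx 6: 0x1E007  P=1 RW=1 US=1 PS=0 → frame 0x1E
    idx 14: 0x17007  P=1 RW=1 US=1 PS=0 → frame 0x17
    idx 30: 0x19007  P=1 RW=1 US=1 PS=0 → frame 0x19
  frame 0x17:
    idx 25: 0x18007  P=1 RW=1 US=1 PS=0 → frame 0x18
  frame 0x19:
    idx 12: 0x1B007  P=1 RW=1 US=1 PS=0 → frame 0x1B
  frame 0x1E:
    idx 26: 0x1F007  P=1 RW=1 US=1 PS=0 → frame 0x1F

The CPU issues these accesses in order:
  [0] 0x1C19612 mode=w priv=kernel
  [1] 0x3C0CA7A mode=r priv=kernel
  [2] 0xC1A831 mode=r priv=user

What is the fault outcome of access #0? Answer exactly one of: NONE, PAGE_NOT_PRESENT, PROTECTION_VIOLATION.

Trace:
#0 VA=0x1C19612 (w,kernel):
  L0 @0x13[14] → 0x17007  P=1,RW=1,US=1,PS=0
  L1 @0x17[25] → 0x18007  P=1,RW=1,US=1,PS=0
  ✓ 0x18612  — 2 lookups
#1 VA=0x3C0CA7A (r,kernel):
  L0 @0x13[30] → 0x19007  P=1,RW=1,US=1,PS=0
  L1 @0x19[12] → 0x1B007  P=1,RW=1,US=1,PS=0
  ✓ 0x1BA7A  — 2 lookups
#2 VA=0xC1A831 (r,user):
  L0 @0x13[6] → 0x1E007  P=1,RW=1,US=1,PS=0
  L1 @0x1E[26] → 0x1F007  P=1,RW=1,US=1,PS=0
  ✓ 0x1F831  — 2 lookups

Access #0 fault: NONE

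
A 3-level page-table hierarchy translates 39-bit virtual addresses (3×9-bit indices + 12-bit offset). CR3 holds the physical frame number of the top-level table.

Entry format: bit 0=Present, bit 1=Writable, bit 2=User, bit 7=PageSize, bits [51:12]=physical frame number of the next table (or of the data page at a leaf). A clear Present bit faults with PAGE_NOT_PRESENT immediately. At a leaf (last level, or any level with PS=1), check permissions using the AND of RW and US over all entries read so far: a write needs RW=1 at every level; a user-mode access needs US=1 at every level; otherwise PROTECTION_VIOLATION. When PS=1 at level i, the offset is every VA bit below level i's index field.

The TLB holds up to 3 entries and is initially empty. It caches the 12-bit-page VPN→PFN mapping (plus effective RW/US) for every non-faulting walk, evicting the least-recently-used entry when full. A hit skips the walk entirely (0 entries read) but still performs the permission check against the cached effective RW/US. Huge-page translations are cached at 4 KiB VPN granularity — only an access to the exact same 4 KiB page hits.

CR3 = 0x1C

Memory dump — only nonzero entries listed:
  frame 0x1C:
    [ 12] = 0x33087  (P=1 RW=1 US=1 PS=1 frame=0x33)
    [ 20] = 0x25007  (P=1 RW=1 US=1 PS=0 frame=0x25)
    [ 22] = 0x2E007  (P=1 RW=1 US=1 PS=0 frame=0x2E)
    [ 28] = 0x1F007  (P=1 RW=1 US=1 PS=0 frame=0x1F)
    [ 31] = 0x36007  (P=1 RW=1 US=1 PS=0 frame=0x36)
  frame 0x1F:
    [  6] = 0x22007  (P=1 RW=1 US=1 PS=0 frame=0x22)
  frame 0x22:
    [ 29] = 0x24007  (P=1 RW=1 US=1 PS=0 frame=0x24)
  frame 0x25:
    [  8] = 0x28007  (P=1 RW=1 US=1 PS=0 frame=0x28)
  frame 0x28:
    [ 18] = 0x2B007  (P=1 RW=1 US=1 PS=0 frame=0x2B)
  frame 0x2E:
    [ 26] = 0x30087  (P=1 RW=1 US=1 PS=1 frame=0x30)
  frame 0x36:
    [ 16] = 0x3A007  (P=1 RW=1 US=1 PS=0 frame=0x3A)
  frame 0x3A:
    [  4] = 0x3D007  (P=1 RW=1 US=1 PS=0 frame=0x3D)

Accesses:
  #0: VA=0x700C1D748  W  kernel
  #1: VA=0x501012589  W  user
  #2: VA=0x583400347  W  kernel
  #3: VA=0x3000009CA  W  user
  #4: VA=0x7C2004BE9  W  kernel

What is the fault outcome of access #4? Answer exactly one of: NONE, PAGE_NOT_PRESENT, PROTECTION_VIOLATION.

Per-access translation:
#0 VA=0x700C1D748 (w,kernel):
  L0: frame=0x1C idx=28 entry=0x1F007 [P=1 RW=1 US=1 PS=0]
  L1: frame=0x1F idx=6 entry=0x22007 [P=1 RW=1 US=1 PS=0]
  L2: frame=0x22 idx=29 entry=0x24007 [P=1 RW=1 US=1 PS=0]
  → PA=0x24748  (3 entries read)
#1 VA=0x501012589 (w,user):
  L0: frame=0x1C idx=20 entry=0x25007 [P=1 RW=1 US=1 PS=0]
  L1: frame=0x25 idx=8 entry=0x28007 [P=1 RW=1 US=1 PS=0]
  L2: frame=0x28 idx=18 entry=0x2B007 [P=1 RW=1 US=1 PS=0]
  → PA=0x2B589  (3 entries read)
#2 VA=0x583400347 (w,kernel):
  L0: frame=0x1C idx=22 entry=0x2E007 [P=1 RW=1 US=1 PS=0]
  L1: frame=0x2E idx=26 entry=0x30087 [P=1 RW=1 US=1 PS=1]
  → PA=0x30347 (huge @L1)  (2 entries read)
#3 VA=0x3000009CA (w,user):
  L0: frame=0x1C idx=12 entry=0x33087 [P=1 RW=1 US=1 PS=1]
  → PA=0x339CA (huge @L0)  (1 entries read)
#4 VA=0x7C2004BE9 (w,kernel):
  L0: frame=0x1C idx=31 entry=0x36007 [P=1 RW=1 US=1 PS=0]
  L1: frame=0x36 idx=16 entry=0x3A007 [P=1 RW=1 US=1 PS=0]
  L2: frame=0x3A idx=4 entry=0x3D007 [P=1 RW=1 US=1 PS=0]
  → PA=0x3DBE9  (3 entries read)

Access #4 fault: NONE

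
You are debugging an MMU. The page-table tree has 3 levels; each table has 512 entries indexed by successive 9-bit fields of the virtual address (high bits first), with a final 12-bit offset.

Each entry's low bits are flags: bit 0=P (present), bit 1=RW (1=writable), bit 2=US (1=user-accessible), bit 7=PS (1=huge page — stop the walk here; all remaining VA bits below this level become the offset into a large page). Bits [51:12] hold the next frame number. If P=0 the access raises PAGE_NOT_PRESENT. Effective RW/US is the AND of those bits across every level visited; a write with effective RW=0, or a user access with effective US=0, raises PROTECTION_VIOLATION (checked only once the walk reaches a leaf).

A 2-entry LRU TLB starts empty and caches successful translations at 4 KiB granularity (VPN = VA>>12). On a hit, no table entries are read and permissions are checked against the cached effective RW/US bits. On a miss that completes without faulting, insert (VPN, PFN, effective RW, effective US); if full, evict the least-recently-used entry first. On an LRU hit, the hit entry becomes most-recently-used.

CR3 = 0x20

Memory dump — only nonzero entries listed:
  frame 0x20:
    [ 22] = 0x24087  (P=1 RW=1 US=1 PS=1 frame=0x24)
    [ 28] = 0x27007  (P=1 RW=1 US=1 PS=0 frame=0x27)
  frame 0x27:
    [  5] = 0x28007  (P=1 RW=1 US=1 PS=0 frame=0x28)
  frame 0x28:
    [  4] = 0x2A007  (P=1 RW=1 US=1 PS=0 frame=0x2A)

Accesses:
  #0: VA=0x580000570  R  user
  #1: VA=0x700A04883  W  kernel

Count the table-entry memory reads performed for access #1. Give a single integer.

Trace:
#0 VA=0x580000570 (r,user):
  [0] read 0x20 idx=22: raw=0x24087 flags P=1 W=1 U=1 S=1
  ✓ 0x24570 (huge @L0)  — 1 lookups
#1 VA=0x700A04883 (w,kernel):
  [0] read 0x20 idx=28: raw=0x27007 flags P=1 W=1 U=1 S=0
  [1] read 0x27 idx=5: raw=0x28007 flags P=1 W=1 U=1 S=0
  [2] read 0x28 idx=4: raw=0x2A007 flags P=1 W=1 U=1 S=0
  ✓ 0x2A883  — 3 lookups

Entries read for #1: 3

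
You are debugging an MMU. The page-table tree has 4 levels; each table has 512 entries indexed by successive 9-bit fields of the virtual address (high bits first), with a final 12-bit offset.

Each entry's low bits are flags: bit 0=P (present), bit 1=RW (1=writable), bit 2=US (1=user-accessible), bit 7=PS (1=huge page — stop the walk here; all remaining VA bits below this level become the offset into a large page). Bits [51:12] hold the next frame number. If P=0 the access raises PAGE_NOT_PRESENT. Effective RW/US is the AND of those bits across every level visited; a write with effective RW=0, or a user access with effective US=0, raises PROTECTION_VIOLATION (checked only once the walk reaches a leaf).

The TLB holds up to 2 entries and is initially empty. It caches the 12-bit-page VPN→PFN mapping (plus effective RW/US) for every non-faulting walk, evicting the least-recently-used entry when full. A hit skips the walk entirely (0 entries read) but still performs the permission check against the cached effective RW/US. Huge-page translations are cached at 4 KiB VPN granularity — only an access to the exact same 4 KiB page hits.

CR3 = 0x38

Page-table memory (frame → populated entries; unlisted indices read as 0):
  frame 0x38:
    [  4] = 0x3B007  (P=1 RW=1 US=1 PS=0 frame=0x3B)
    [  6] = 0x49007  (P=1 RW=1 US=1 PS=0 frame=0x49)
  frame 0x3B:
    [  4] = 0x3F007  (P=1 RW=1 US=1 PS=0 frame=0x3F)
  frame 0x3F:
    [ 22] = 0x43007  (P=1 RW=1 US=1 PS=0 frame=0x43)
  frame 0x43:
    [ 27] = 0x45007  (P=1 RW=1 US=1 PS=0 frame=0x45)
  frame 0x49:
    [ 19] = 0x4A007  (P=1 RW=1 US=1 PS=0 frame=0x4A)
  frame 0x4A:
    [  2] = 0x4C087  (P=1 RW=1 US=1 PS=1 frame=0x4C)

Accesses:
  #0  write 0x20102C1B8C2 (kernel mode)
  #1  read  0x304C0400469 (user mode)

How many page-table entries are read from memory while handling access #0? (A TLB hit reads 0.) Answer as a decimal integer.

Trace:
#0 VA=0x20102C1B8C2 (w,kernel):
  [0] read 0x38 idx=4: raw=0x3B007 flags P=1 W=1 U=1 S=0
  [1] read 0x3B idx=4: raw=0x3F007 flags P=1 W=1 U=1 S=0
  [2] read 0x3F idx=22: raw=0x43007 flags P=1 W=1 U=1 S=0
  [3] read 0x43 idx=27: raw=0x45007 flags P=1 W=1 U=1 S=0
  → PA=0x458C2  (4 entries read)
#1 VA=0x304C0400469 (r,user):
  [0] read 0x38 idx=6: raw=0x49007 flags P=1 W=1 U=1 S=0
  [1] read 0x49 idx=19: raw=0x4A007 flags P=1 W=1 U=1 S=0
  [2] read 0x4A idx=2: raw=0x4C087 flags P=1 W=1 U=1 S=1
  → PA=0x4C469 (huge @L2)  (3 entries read)

Entries read for #0: 4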